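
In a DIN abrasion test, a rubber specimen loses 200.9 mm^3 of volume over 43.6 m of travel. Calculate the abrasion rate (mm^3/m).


Rate = volume_loss / distance
= 200.9 / 43.6
= 4.608 mm^3/m

4.608 mm^3/m


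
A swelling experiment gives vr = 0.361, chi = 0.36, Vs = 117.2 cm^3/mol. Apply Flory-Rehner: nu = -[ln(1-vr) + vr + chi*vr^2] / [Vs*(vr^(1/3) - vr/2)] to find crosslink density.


ln(1 - vr) = ln(1 - 0.361) = -0.4479
Numerator = -((-0.4479) + 0.361 + 0.36 * 0.361^2) = 0.0399
Denominator = 117.2 * (0.361^(1/3) - 0.361/2) = 62.2961
nu = 0.0399 / 62.2961 = 6.4106e-04 mol/cm^3

6.4106e-04 mol/cm^3


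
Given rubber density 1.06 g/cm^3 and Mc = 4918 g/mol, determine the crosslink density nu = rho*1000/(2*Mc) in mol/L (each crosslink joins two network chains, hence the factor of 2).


nu = rho * 1000 / (2 * Mc)
nu = 1.06 * 1000 / (2 * 4918)
nu = 1060.0 / 9836
nu = 0.1078 mol/L

0.1078 mol/L


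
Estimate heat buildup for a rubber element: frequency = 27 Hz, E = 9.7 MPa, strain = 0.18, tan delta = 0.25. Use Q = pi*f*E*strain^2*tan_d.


Q = pi * f * E * strain^2 * tan_d
= pi * 27 * 9.7 * 0.18^2 * 0.25
= pi * 27 * 9.7 * 0.0324 * 0.25
= 6.6645

Q = 6.6645


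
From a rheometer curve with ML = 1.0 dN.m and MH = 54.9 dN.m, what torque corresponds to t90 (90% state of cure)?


M90 = ML + 0.9 * (MH - ML)
M90 = 1.0 + 0.9 * (54.9 - 1.0)
M90 = 1.0 + 0.9 * 53.9
M90 = 49.51 dN.m

49.51 dN.m


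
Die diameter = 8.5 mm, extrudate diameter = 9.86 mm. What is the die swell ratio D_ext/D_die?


Die swell ratio = D_extrudate / D_die
= 9.86 / 8.5
= 1.16

Die swell = 1.16


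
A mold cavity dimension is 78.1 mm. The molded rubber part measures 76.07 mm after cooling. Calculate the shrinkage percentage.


Shrinkage = (mold - part) / mold * 100
= (78.1 - 76.07) / 78.1 * 100
= 2.03 / 78.1 * 100
= 2.6%

2.6%


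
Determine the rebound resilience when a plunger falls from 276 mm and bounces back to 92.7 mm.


Resilience = h_rebound / h_drop * 100
= 92.7 / 276 * 100
= 33.6%

33.6%


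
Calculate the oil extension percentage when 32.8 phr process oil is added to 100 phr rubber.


Oil % = oil / (100 + oil) * 100
= 32.8 / (100 + 32.8) * 100
= 32.8 / 132.8 * 100
= 24.7%

24.7%


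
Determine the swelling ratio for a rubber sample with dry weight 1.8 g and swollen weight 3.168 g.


Q = W_swollen / W_dry
Q = 3.168 / 1.8
Q = 1.76

Q = 1.76


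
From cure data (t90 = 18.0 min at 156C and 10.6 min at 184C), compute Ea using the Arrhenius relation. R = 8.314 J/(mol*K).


T1 = 429.15 K, T2 = 457.15 K
1/T1 - 1/T2 = 1.4272e-04
ln(t1/t2) = ln(18.0/10.6) = 0.5295
Ea = 8.314 * 0.5295 / 1.4272e-04 = 30846.1068 J/mol
Ea = 30.85 kJ/mol

30.85 kJ/mol


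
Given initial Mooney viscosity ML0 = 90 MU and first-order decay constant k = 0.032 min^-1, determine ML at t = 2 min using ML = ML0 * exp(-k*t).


ML = ML0 * exp(-k * t)
ML = 90 * exp(-0.032 * 2)
ML = 90 * 0.9380
ML = 84.42 MU

84.42 MU


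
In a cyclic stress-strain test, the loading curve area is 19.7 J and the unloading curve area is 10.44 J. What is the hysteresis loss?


Hysteresis loss = loading - unloading
= 19.7 - 10.44
= 9.26 J

9.26 J


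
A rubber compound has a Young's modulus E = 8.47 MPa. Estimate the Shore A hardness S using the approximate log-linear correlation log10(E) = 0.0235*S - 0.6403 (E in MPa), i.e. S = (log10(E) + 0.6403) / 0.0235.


log10(E) = 0.0235*S - 0.6403  =>  S = (log10(E) + 0.6403) / 0.0235
log10(8.47) = 0.927883
S = (0.927883 + 0.6403) / 0.0235 = 1.568183 / 0.0235
S = 66.7

Shore A = 66.7


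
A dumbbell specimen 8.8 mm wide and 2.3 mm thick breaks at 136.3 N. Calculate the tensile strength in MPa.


Area = width * thickness = 8.8 * 2.3 = 20.24 mm^2
TS = force / area = 136.3 / 20.24 = 6.73 MPa

6.73 MPa


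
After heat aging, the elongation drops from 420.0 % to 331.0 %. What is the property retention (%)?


Retention = aged / original * 100
= 331.0 / 420.0 * 100
= 78.8%

78.8%


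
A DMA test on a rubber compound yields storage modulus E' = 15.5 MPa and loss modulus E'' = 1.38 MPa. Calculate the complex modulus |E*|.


|E*| = sqrt(E'^2 + E''^2)
= sqrt(15.5^2 + 1.38^2)
= sqrt(240.2500 + 1.9044)
= 15.561 MPa

15.561 MPa


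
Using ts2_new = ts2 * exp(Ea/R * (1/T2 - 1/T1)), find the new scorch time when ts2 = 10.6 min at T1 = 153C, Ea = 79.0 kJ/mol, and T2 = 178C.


Convert temperatures: T1 = 153 + 273.15 = 426.15 K, T2 = 178 + 273.15 = 451.15 K
ts2_new = 10.6 * exp(79000 / 8.314 * (1/451.15 - 1/426.15))
1/T2 - 1/T1 = -1.3003e-04
ts2_new = 3.08 min

3.08 min


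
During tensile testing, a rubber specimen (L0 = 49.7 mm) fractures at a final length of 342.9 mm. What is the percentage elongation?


Elongation = (Lf - L0) / L0 * 100
= (342.9 - 49.7) / 49.7 * 100
= 293.2 / 49.7 * 100
= 589.9%

589.9%


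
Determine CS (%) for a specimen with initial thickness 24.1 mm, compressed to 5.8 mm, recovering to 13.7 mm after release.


CS = (t0 - recovered) / (t0 - ts) * 100
= (24.1 - 13.7) / (24.1 - 5.8) * 100
= 10.4 / 18.3 * 100
= 56.8%

56.8%


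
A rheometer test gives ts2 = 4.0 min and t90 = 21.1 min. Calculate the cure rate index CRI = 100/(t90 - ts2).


CRI = 100 / (t90 - ts2)
= 100 / (21.1 - 4.0)
= 100 / 17.1
= 5.85 min^-1

5.85 min^-1


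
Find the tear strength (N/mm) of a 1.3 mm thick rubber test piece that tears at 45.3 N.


Tear strength = force / thickness
= 45.3 / 1.3
= 34.85 N/mm

34.85 N/mm


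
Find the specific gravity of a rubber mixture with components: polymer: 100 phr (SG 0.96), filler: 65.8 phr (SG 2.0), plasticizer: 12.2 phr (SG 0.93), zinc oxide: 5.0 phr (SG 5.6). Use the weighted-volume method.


Sum of weights = 183.0
Volume contributions:
  polymer: 100/0.96 = 104.1667
  filler: 65.8/2.0 = 32.9000
  plasticizer: 12.2/0.93 = 13.1183
  zinc oxide: 5.0/5.6 = 0.8929
Sum of volumes = 151.0778
SG = 183.0 / 151.0778 = 1.211

SG = 1.211


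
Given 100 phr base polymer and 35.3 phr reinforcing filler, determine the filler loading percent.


Filler % = filler / (rubber + filler) * 100
= 35.3 / (100 + 35.3) * 100
= 35.3 / 135.3 * 100
= 26.09%

26.09%


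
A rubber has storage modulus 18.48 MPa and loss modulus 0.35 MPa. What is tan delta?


tan delta = E'' / E'
= 0.35 / 18.48
= 0.0189

tan delta = 0.0189


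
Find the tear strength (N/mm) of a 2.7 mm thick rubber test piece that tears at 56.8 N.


Tear strength = force / thickness
= 56.8 / 2.7
= 21.04 N/mm

21.04 N/mm


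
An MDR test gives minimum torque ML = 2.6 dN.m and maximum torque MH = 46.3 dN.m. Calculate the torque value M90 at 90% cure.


M90 = ML + 0.9 * (MH - ML)
M90 = 2.6 + 0.9 * (46.3 - 2.6)
M90 = 2.6 + 0.9 * 43.7
M90 = 41.93 dN.m

41.93 dN.m


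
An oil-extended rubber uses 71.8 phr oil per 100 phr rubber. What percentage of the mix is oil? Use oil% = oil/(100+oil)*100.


Oil % = oil / (100 + oil) * 100
= 71.8 / (100 + 71.8) * 100
= 71.8 / 171.8 * 100
= 41.79%

41.79%


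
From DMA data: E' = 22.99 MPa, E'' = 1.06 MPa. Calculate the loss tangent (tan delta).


tan delta = E'' / E'
= 1.06 / 22.99
= 0.0461

tan delta = 0.0461


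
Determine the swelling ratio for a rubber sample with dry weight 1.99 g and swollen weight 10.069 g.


Q = W_swollen / W_dry
Q = 10.069 / 1.99
Q = 5.06

Q = 5.06


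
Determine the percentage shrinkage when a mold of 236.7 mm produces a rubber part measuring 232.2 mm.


Shrinkage = (mold - part) / mold * 100
= (236.7 - 232.2) / 236.7 * 100
= 4.5 / 236.7 * 100
= 1.9%

1.9%


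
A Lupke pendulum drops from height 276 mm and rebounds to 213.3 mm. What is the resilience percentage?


Resilience = h_rebound / h_drop * 100
= 213.3 / 276 * 100
= 77.3%

77.3%


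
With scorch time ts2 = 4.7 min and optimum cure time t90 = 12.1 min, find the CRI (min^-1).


CRI = 100 / (t90 - ts2)
= 100 / (12.1 - 4.7)
= 100 / 7.4
= 13.51 min^-1

13.51 min^-1


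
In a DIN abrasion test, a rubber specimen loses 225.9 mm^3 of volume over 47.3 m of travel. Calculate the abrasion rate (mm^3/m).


Rate = volume_loss / distance
= 225.9 / 47.3
= 4.776 mm^3/m

4.776 mm^3/m


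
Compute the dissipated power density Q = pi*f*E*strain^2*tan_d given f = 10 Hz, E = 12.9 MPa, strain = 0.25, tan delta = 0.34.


Q = pi * f * E * strain^2 * tan_d
= pi * 10 * 12.9 * 0.25^2 * 0.34
= pi * 10 * 12.9 * 0.0625 * 0.34
= 8.6119

Q = 8.6119


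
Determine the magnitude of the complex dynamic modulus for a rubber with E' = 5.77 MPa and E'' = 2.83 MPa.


|E*| = sqrt(E'^2 + E''^2)
= sqrt(5.77^2 + 2.83^2)
= sqrt(33.2929 + 8.0089)
= 6.427 MPa

6.427 MPa


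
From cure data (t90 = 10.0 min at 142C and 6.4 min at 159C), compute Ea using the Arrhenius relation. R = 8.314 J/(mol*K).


T1 = 415.15 K, T2 = 432.15 K
1/T1 - 1/T2 = 9.4757e-05
ln(t1/t2) = ln(10.0/6.4) = 0.4463
Ea = 8.314 * 0.4463 / 9.4757e-05 = 39157.5034 J/mol
Ea = 39.16 kJ/mol

39.16 kJ/mol


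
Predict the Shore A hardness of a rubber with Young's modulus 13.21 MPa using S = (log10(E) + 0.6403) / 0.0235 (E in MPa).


log10(E) = 0.0235*S - 0.6403  =>  S = (log10(E) + 0.6403) / 0.0235
log10(13.21) = 1.120903
S = (1.120903 + 0.6403) / 0.0235 = 1.761203 / 0.0235
S = 74.9

Shore A = 74.9


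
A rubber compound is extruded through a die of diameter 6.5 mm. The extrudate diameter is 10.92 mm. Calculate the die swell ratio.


Die swell ratio = D_extrudate / D_die
= 10.92 / 6.5
= 1.68

Die swell = 1.68


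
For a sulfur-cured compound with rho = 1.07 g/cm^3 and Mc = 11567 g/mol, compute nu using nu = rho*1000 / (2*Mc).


nu = rho * 1000 / (2 * Mc)
nu = 1.07 * 1000 / (2 * 11567)
nu = 1070.0 / 23134
nu = 0.0463 mol/L

0.0463 mol/L


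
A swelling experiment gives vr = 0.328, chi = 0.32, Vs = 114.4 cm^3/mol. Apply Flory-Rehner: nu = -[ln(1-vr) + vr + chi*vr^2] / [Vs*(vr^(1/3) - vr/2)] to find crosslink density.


ln(1 - vr) = ln(1 - 0.328) = -0.3975
Numerator = -((-0.3975) + 0.328 + 0.32 * 0.328^2) = 0.0351
Denominator = 114.4 * (0.328^(1/3) - 0.328/2) = 60.1336
nu = 0.0351 / 60.1336 = 5.8320e-04 mol/cm^3

5.8320e-04 mol/cm^3


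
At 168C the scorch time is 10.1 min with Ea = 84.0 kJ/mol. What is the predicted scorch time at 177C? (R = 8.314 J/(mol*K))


Convert temperatures: T1 = 168 + 273.15 = 441.15 K, T2 = 177 + 273.15 = 450.15 K
ts2_new = 10.1 * exp(84000 / 8.314 * (1/450.15 - 1/441.15))
1/T2 - 1/T1 = -4.5321e-05
ts2_new = 6.39 min

6.39 min


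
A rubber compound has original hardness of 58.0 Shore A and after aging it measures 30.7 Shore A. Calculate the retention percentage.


Retention = aged / original * 100
= 30.7 / 58.0 * 100
= 52.9%

52.9%


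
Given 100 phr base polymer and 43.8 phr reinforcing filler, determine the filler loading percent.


Filler % = filler / (rubber + filler) * 100
= 43.8 / (100 + 43.8) * 100
= 43.8 / 143.8 * 100
= 30.46%

30.46%


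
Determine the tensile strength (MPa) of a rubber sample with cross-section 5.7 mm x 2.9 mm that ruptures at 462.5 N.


Area = width * thickness = 5.7 * 2.9 = 16.53 mm^2
TS = force / area = 462.5 / 16.53 = 27.98 MPa

27.98 MPa


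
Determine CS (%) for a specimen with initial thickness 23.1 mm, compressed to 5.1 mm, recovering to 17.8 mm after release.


CS = (t0 - recovered) / (t0 - ts) * 100
= (23.1 - 17.8) / (23.1 - 5.1) * 100
= 5.3 / 18.0 * 100
= 29.4%

29.4%


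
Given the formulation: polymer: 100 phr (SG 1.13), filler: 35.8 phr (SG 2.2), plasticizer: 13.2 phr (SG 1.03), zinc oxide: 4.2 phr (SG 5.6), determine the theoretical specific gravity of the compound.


Sum of weights = 153.2
Volume contributions:
  polymer: 100/1.13 = 88.4956
  filler: 35.8/2.2 = 16.2727
  plasticizer: 13.2/1.03 = 12.8155
  zinc oxide: 4.2/5.6 = 0.7500
Sum of volumes = 118.3338
SG = 153.2 / 118.3338 = 1.295

SG = 1.295


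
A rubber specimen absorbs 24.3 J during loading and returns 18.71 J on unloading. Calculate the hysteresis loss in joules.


Hysteresis loss = loading - unloading
= 24.3 - 18.71
= 5.59 J

5.59 J


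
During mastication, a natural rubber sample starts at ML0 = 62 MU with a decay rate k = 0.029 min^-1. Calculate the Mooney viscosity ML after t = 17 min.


ML = ML0 * exp(-k * t)
ML = 62 * exp(-0.029 * 17)
ML = 62 * 0.6108
ML = 37.87 MU

37.87 MU


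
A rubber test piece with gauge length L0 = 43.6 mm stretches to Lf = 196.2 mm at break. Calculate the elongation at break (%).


Elongation = (Lf - L0) / L0 * 100
= (196.2 - 43.6) / 43.6 * 100
= 152.6 / 43.6 * 100
= 350.0%

350.0%


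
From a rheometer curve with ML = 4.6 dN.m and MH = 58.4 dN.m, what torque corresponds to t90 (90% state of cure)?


M90 = ML + 0.9 * (MH - ML)
M90 = 4.6 + 0.9 * (58.4 - 4.6)
M90 = 4.6 + 0.9 * 53.8
M90 = 53.02 dN.m

53.02 dN.m


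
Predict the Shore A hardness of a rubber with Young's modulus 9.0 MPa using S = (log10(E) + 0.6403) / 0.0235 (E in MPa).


log10(E) = 0.0235*S - 0.6403  =>  S = (log10(E) + 0.6403) / 0.0235
log10(9.0) = 0.954243
S = (0.954243 + 0.6403) / 0.0235 = 1.594543 / 0.0235
S = 67.9

Shore A = 67.9


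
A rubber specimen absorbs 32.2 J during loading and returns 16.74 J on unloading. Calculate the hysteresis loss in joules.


Hysteresis loss = loading - unloading
= 32.2 - 16.74
= 15.46 J

15.46 J


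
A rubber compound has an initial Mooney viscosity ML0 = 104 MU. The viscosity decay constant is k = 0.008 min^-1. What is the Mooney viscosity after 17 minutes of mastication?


ML = ML0 * exp(-k * t)
ML = 104 * exp(-0.008 * 17)
ML = 104 * 0.8728
ML = 90.78 MU

90.78 MU


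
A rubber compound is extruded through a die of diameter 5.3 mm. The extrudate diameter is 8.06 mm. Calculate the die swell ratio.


Die swell ratio = D_extrudate / D_die
= 8.06 / 5.3
= 1.521

Die swell = 1.521


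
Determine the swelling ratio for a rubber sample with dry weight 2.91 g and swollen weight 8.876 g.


Q = W_swollen / W_dry
Q = 8.876 / 2.91
Q = 3.05

Q = 3.05


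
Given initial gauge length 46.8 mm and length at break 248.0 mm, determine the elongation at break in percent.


Elongation = (Lf - L0) / L0 * 100
= (248.0 - 46.8) / 46.8 * 100
= 201.2 / 46.8 * 100
= 429.9%

429.9%


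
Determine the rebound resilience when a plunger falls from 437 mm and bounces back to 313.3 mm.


Resilience = h_rebound / h_drop * 100
= 313.3 / 437 * 100
= 71.7%

71.7%


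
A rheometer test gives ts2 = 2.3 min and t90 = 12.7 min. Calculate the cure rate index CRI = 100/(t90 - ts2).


CRI = 100 / (t90 - ts2)
= 100 / (12.7 - 2.3)
= 100 / 10.4
= 9.62 min^-1

9.62 min^-1


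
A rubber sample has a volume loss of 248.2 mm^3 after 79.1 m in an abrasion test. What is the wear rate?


Rate = volume_loss / distance
= 248.2 / 79.1
= 3.138 mm^3/m

3.138 mm^3/m


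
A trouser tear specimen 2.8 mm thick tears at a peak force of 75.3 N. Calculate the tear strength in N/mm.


Tear strength = force / thickness
= 75.3 / 2.8
= 26.89 N/mm

26.89 N/mm


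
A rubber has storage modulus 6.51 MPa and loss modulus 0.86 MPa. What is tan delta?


tan delta = E'' / E'
= 0.86 / 6.51
= 0.1321

tan delta = 0.1321


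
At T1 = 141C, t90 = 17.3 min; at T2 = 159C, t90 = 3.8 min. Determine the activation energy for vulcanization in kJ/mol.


T1 = 414.15 K, T2 = 432.15 K
1/T1 - 1/T2 = 1.0057e-04
ln(t1/t2) = ln(17.3/3.8) = 1.5157
Ea = 8.314 * 1.5157 / 1.0057e-04 = 125298.1059 J/mol
Ea = 125.3 kJ/mol

125.3 kJ/mol


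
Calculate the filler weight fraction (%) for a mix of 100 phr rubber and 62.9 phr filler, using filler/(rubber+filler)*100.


Filler % = filler / (rubber + filler) * 100
= 62.9 / (100 + 62.9) * 100
= 62.9 / 162.9 * 100
= 38.61%

38.61%


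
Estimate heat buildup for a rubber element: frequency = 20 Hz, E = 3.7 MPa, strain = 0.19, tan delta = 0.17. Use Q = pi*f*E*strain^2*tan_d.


Q = pi * f * E * strain^2 * tan_d
= pi * 20 * 3.7 * 0.19^2 * 0.17
= pi * 20 * 3.7 * 0.0361 * 0.17
= 1.4267

Q = 1.4267


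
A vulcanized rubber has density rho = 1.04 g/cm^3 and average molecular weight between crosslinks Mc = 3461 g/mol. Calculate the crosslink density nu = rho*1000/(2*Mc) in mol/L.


nu = rho * 1000 / (2 * Mc)
nu = 1.04 * 1000 / (2 * 3461)
nu = 1040.0 / 6922
nu = 0.1502 mol/L

0.1502 mol/L


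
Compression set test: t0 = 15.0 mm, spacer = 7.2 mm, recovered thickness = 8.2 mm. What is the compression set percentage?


CS = (t0 - recovered) / (t0 - ts) * 100
= (15.0 - 8.2) / (15.0 - 7.2) * 100
= 6.8 / 7.8 * 100
= 87.2%

87.2%


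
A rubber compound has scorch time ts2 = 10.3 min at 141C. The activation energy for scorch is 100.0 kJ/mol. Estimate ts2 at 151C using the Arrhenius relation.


Convert temperatures: T1 = 141 + 273.15 = 414.15 K, T2 = 151 + 273.15 = 424.15 K
ts2_new = 10.3 * exp(100000 / 8.314 * (1/424.15 - 1/414.15))
1/T2 - 1/T1 = -5.6928e-05
ts2_new = 5.19 min

5.19 min


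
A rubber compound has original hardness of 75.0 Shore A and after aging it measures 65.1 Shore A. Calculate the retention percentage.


Retention = aged / original * 100
= 65.1 / 75.0 * 100
= 86.8%

86.8%


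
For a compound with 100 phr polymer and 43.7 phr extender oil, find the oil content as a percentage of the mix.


Oil % = oil / (100 + oil) * 100
= 43.7 / (100 + 43.7) * 100
= 43.7 / 143.7 * 100
= 30.41%

30.41%


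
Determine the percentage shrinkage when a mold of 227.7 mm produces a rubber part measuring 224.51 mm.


Shrinkage = (mold - part) / mold * 100
= (227.7 - 224.51) / 227.7 * 100
= 3.19 / 227.7 * 100
= 1.4%

1.4%


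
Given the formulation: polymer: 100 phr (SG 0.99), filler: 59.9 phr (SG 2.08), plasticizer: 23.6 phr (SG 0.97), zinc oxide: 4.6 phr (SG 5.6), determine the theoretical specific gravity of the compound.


Sum of weights = 188.1
Volume contributions:
  polymer: 100/0.99 = 101.0101
  filler: 59.9/2.08 = 28.7981
  plasticizer: 23.6/0.97 = 24.3299
  zinc oxide: 4.6/5.6 = 0.8214
Sum of volumes = 154.9595
SG = 188.1 / 154.9595 = 1.214

SG = 1.214


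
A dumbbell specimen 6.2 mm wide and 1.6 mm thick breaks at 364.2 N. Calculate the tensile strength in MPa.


Area = width * thickness = 6.2 * 1.6 = 9.92 mm^2
TS = force / area = 364.2 / 9.92 = 36.71 MPa

36.71 MPa


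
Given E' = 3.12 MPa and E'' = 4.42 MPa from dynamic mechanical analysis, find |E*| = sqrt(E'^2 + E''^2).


|E*| = sqrt(E'^2 + E''^2)
= sqrt(3.12^2 + 4.42^2)
= sqrt(9.7344 + 19.5364)
= 5.41 MPa

5.41 MPa


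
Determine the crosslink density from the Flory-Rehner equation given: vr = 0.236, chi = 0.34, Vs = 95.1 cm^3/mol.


ln(1 - vr) = ln(1 - 0.236) = -0.2692
Numerator = -((-0.2692) + 0.236 + 0.34 * 0.236^2) = 0.0143
Denominator = 95.1 * (0.236^(1/3) - 0.236/2) = 47.5476
nu = 0.0143 / 47.5476 = 2.9972e-04 mol/cm^3

2.9972e-04 mol/cm^3


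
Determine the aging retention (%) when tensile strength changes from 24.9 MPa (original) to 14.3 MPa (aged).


Retention = aged / original * 100
= 14.3 / 24.9 * 100
= 57.4%

57.4%


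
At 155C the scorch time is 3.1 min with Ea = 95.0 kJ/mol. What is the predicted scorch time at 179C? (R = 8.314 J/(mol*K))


Convert temperatures: T1 = 155 + 273.15 = 428.15 K, T2 = 179 + 273.15 = 452.15 K
ts2_new = 3.1 * exp(95000 / 8.314 * (1/452.15 - 1/428.15))
1/T2 - 1/T1 = -1.2397e-04
ts2_new = 0.75 min

0.75 min


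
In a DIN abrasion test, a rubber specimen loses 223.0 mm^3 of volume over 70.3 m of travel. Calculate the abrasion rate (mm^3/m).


Rate = volume_loss / distance
= 223.0 / 70.3
= 3.172 mm^3/m

3.172 mm^3/m


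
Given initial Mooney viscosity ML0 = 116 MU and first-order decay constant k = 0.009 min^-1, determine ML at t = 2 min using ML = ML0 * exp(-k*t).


ML = ML0 * exp(-k * t)
ML = 116 * exp(-0.009 * 2)
ML = 116 * 0.9822
ML = 113.93 MU

113.93 MU


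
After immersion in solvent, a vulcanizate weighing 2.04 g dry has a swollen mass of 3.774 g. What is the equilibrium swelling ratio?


Q = W_swollen / W_dry
Q = 3.774 / 2.04
Q = 1.85

Q = 1.85


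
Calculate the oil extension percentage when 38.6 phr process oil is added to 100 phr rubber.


Oil % = oil / (100 + oil) * 100
= 38.6 / (100 + 38.6) * 100
= 38.6 / 138.6 * 100
= 27.85%

27.85%


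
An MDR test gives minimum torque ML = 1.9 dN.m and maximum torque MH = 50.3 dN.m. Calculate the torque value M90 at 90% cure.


M90 = ML + 0.9 * (MH - ML)
M90 = 1.9 + 0.9 * (50.3 - 1.9)
M90 = 1.9 + 0.9 * 48.4
M90 = 45.46 dN.m

45.46 dN.m


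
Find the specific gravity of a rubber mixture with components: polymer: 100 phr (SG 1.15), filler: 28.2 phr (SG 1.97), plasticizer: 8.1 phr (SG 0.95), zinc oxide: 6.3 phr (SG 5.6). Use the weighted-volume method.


Sum of weights = 142.6
Volume contributions:
  polymer: 100/1.15 = 86.9565
  filler: 28.2/1.97 = 14.3147
  plasticizer: 8.1/0.95 = 8.5263
  zinc oxide: 6.3/5.6 = 1.1250
Sum of volumes = 110.9226
SG = 142.6 / 110.9226 = 1.286

SG = 1.286


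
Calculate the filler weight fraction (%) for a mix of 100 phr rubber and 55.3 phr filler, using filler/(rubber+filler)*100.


Filler % = filler / (rubber + filler) * 100
= 55.3 / (100 + 55.3) * 100
= 55.3 / 155.3 * 100
= 35.61%

35.61%


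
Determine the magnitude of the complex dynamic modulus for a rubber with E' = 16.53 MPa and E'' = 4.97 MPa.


|E*| = sqrt(E'^2 + E''^2)
= sqrt(16.53^2 + 4.97^2)
= sqrt(273.2409 + 24.7009)
= 17.261 MPa

17.261 MPa


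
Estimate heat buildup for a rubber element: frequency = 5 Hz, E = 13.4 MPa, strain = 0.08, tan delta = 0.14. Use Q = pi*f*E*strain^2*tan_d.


Q = pi * f * E * strain^2 * tan_d
= pi * 5 * 13.4 * 0.08^2 * 0.14
= pi * 5 * 13.4 * 0.0064 * 0.14
= 0.1886

Q = 0.1886


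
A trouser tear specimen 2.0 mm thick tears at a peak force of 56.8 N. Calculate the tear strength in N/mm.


Tear strength = force / thickness
= 56.8 / 2.0
= 28.4 N/mm

28.4 N/mm


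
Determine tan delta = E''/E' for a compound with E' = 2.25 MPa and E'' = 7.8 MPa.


tan delta = E'' / E'
= 7.8 / 2.25
= 3.4667

tan delta = 3.4667


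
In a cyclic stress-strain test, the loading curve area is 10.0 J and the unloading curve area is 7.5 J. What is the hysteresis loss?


Hysteresis loss = loading - unloading
= 10.0 - 7.5
= 2.5 J

2.5 J


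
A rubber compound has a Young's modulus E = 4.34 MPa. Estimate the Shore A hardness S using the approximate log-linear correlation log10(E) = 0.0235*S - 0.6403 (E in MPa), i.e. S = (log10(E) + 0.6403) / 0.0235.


log10(E) = 0.0235*S - 0.6403  =>  S = (log10(E) + 0.6403) / 0.0235
log10(4.34) = 0.637490
S = (0.637490 + 0.6403) / 0.0235 = 1.277790 / 0.0235
S = 54.4

Shore A = 54.4


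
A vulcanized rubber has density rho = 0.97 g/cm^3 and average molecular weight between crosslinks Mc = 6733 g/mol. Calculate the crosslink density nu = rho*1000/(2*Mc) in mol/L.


nu = rho * 1000 / (2 * Mc)
nu = 0.97 * 1000 / (2 * 6733)
nu = 970.0 / 13466
nu = 0.0720 mol/L

0.0720 mol/L


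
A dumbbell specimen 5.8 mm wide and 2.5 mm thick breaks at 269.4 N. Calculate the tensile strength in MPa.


Area = width * thickness = 5.8 * 2.5 = 14.5 mm^2
TS = force / area = 269.4 / 14.5 = 18.58 MPa

18.58 MPa


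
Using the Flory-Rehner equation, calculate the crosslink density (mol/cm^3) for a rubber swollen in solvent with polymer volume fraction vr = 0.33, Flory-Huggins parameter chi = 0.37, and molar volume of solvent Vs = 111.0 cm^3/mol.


ln(1 - vr) = ln(1 - 0.33) = -0.4005
Numerator = -((-0.4005) + 0.33 + 0.37 * 0.33^2) = 0.0302
Denominator = 111.0 * (0.33^(1/3) - 0.33/2) = 58.3907
nu = 0.0302 / 58.3907 = 5.1694e-04 mol/cm^3

5.1694e-04 mol/cm^3


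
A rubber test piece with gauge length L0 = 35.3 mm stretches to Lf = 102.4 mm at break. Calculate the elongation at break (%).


Elongation = (Lf - L0) / L0 * 100
= (102.4 - 35.3) / 35.3 * 100
= 67.1 / 35.3 * 100
= 190.1%

190.1%


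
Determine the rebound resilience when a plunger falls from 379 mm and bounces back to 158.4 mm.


Resilience = h_rebound / h_drop * 100
= 158.4 / 379 * 100
= 41.8%

41.8%


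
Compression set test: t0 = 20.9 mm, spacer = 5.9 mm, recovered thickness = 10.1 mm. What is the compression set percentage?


CS = (t0 - recovered) / (t0 - ts) * 100
= (20.9 - 10.1) / (20.9 - 5.9) * 100
= 10.8 / 15.0 * 100
= 72.0%

72.0%


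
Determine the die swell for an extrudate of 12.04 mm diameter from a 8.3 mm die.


Die swell ratio = D_extrudate / D_die
= 12.04 / 8.3
= 1.451

Die swell = 1.451


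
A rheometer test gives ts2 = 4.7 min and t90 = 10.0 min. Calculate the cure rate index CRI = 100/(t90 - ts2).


CRI = 100 / (t90 - ts2)
= 100 / (10.0 - 4.7)
= 100 / 5.3
= 18.87 min^-1

18.87 min^-1


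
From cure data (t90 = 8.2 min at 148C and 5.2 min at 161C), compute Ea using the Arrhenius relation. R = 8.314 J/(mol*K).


T1 = 421.15 K, T2 = 434.15 K
1/T1 - 1/T2 = 7.1100e-05
ln(t1/t2) = ln(8.2/5.2) = 0.4555
Ea = 8.314 * 0.4555 / 7.1100e-05 = 53260.8787 J/mol
Ea = 53.26 kJ/mol

53.26 kJ/mol


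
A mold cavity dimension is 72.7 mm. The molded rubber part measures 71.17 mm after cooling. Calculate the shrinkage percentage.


Shrinkage = (mold - part) / mold * 100
= (72.7 - 71.17) / 72.7 * 100
= 1.53 / 72.7 * 100
= 2.1%

2.1%


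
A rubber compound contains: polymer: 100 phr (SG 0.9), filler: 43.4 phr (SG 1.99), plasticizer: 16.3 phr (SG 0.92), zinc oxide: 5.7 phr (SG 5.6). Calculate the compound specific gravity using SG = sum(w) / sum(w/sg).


Sum of weights = 165.4
Volume contributions:
  polymer: 100/0.9 = 111.1111
  filler: 43.4/1.99 = 21.8090
  plasticizer: 16.3/0.92 = 17.7174
  zinc oxide: 5.7/5.6 = 1.0179
Sum of volumes = 151.6554
SG = 165.4 / 151.6554 = 1.091

SG = 1.091


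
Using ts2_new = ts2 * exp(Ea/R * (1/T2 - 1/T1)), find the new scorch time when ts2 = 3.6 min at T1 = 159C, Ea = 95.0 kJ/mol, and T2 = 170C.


Convert temperatures: T1 = 159 + 273.15 = 432.15 K, T2 = 170 + 273.15 = 443.15 K
ts2_new = 3.6 * exp(95000 / 8.314 * (1/443.15 - 1/432.15))
1/T2 - 1/T1 = -5.7439e-05
ts2_new = 1.87 min

1.87 min


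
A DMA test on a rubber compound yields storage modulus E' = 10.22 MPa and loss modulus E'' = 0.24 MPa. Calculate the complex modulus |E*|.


|E*| = sqrt(E'^2 + E''^2)
= sqrt(10.22^2 + 0.24^2)
= sqrt(104.4484 + 0.0576)
= 10.223 MPa

10.223 MPa


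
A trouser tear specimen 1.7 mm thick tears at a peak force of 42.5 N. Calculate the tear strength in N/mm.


Tear strength = force / thickness
= 42.5 / 1.7
= 25.0 N/mm

25.0 N/mm


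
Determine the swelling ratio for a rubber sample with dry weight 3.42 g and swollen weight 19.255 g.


Q = W_swollen / W_dry
Q = 19.255 / 3.42
Q = 5.63

Q = 5.63


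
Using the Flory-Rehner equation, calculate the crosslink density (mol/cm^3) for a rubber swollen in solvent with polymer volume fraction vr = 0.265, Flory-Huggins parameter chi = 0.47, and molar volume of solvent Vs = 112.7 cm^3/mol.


ln(1 - vr) = ln(1 - 0.265) = -0.3079
Numerator = -((-0.3079) + 0.265 + 0.47 * 0.265^2) = 0.0099
Denominator = 112.7 * (0.265^(1/3) - 0.265/2) = 57.4562
nu = 0.0099 / 57.4562 = 1.7194e-04 mol/cm^3

1.7194e-04 mol/cm^3


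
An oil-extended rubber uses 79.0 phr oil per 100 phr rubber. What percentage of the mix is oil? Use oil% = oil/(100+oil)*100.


Oil % = oil / (100 + oil) * 100
= 79.0 / (100 + 79.0) * 100
= 79.0 / 179.0 * 100
= 44.13%

44.13%


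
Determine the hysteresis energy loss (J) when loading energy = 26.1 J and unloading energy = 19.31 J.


Hysteresis loss = loading - unloading
= 26.1 - 19.31
= 6.79 J

6.79 J


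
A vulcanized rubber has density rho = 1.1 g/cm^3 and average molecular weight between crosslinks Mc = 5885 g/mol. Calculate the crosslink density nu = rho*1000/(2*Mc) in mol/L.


nu = rho * 1000 / (2 * Mc)
nu = 1.1 * 1000 / (2 * 5885)
nu = 1100.0 / 11770
nu = 0.0935 mol/L

0.0935 mol/L


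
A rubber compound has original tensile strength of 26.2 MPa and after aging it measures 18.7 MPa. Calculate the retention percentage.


Retention = aged / original * 100
= 18.7 / 26.2 * 100
= 71.4%

71.4%


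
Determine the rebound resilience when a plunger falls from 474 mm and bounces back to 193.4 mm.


Resilience = h_rebound / h_drop * 100
= 193.4 / 474 * 100
= 40.8%

40.8%


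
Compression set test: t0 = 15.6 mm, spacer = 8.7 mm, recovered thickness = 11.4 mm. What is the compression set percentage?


CS = (t0 - recovered) / (t0 - ts) * 100
= (15.6 - 11.4) / (15.6 - 8.7) * 100
= 4.2 / 6.9 * 100
= 60.9%

60.9%


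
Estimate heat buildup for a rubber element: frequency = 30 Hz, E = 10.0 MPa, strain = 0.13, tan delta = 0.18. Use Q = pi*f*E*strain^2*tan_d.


Q = pi * f * E * strain^2 * tan_d
= pi * 30 * 10.0 * 0.13^2 * 0.18
= pi * 30 * 10.0 * 0.0169 * 0.18
= 2.8670

Q = 2.8670


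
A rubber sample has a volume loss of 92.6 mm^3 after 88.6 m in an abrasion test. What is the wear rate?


Rate = volume_loss / distance
= 92.6 / 88.6
= 1.045 mm^3/m

1.045 mm^3/m


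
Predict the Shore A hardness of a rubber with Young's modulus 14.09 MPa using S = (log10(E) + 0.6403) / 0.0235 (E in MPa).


log10(E) = 0.0235*S - 0.6403  =>  S = (log10(E) + 0.6403) / 0.0235
log10(14.09) = 1.148911
S = (1.148911 + 0.6403) / 0.0235 = 1.789211 / 0.0235
S = 76.1

Shore A = 76.1


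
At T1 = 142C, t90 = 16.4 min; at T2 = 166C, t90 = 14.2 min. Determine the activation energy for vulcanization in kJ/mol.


T1 = 415.15 K, T2 = 439.15 K
1/T1 - 1/T2 = 1.3164e-04
ln(t1/t2) = ln(16.4/14.2) = 0.1440
Ea = 8.314 * 0.1440 / 1.3164e-04 = 9096.9943 J/mol
Ea = 9.1 kJ/mol

9.1 kJ/mol


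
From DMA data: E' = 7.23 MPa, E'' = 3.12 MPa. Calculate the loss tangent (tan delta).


tan delta = E'' / E'
= 3.12 / 7.23
= 0.4315

tan delta = 0.4315


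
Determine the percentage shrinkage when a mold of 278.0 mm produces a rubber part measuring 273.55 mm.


Shrinkage = (mold - part) / mold * 100
= (278.0 - 273.55) / 278.0 * 100
= 4.45 / 278.0 * 100
= 1.6%

1.6%


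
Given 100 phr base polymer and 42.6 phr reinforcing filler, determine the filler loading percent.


Filler % = filler / (rubber + filler) * 100
= 42.6 / (100 + 42.6) * 100
= 42.6 / 142.6 * 100
= 29.87%

29.87%


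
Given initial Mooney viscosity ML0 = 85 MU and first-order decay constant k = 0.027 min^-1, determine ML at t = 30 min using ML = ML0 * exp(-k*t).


ML = ML0 * exp(-k * t)
ML = 85 * exp(-0.027 * 30)
ML = 85 * 0.4449
ML = 37.81 MU

37.81 MU


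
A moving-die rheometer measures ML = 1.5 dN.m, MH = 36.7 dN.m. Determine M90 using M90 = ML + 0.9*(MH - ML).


M90 = ML + 0.9 * (MH - ML)
M90 = 1.5 + 0.9 * (36.7 - 1.5)
M90 = 1.5 + 0.9 * 35.2
M90 = 33.18 dN.m

33.18 dN.m


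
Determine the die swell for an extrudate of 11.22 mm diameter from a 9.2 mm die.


Die swell ratio = D_extrudate / D_die
= 11.22 / 9.2
= 1.22

Die swell = 1.22


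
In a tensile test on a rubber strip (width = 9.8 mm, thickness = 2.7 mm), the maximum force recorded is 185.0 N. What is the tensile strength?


Area = width * thickness = 9.8 * 2.7 = 26.46 mm^2
TS = force / area = 185.0 / 26.46 = 6.99 MPa

6.99 MPa


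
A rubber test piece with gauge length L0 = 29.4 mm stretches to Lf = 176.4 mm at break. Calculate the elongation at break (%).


Elongation = (Lf - L0) / L0 * 100
= (176.4 - 29.4) / 29.4 * 100
= 147.0 / 29.4 * 100
= 500.0%

500.0%


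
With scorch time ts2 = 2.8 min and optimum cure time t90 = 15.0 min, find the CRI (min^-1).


CRI = 100 / (t90 - ts2)
= 100 / (15.0 - 2.8)
= 100 / 12.2
= 8.2 min^-1

8.2 min^-1


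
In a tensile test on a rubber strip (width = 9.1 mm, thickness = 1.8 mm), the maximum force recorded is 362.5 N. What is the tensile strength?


Area = width * thickness = 9.1 * 1.8 = 16.38 mm^2
TS = force / area = 362.5 / 16.38 = 22.13 MPa

22.13 MPa


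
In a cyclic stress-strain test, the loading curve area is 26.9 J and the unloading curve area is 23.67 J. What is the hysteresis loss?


Hysteresis loss = loading - unloading
= 26.9 - 23.67
= 3.23 J

3.23 J


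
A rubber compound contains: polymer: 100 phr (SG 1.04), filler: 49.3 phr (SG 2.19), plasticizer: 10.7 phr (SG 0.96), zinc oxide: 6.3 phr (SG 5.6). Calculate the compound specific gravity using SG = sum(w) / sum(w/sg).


Sum of weights = 166.3
Volume contributions:
  polymer: 100/1.04 = 96.1538
  filler: 49.3/2.19 = 22.5114
  plasticizer: 10.7/0.96 = 11.1458
  zinc oxide: 6.3/5.6 = 1.1250
Sum of volumes = 130.9361
SG = 166.3 / 130.9361 = 1.27

SG = 1.27


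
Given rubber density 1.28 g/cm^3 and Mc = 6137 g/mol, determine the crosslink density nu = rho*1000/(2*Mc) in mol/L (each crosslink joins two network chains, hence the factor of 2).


nu = rho * 1000 / (2 * Mc)
nu = 1.28 * 1000 / (2 * 6137)
nu = 1280.0 / 12274
nu = 0.1043 mol/L

0.1043 mol/L


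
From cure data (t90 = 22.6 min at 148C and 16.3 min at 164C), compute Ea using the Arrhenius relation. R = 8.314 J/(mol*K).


T1 = 421.15 K, T2 = 437.15 K
1/T1 - 1/T2 = 8.6907e-05
ln(t1/t2) = ln(22.6/16.3) = 0.3268
Ea = 8.314 * 0.3268 / 8.6907e-05 = 31262.1736 J/mol
Ea = 31.26 kJ/mol

31.26 kJ/mol


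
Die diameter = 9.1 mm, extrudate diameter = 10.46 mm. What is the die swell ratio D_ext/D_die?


Die swell ratio = D_extrudate / D_die
= 10.46 / 9.1
= 1.149

Die swell = 1.149


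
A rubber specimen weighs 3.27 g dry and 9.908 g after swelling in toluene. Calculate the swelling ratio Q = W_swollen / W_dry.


Q = W_swollen / W_dry
Q = 9.908 / 3.27
Q = 3.03

Q = 3.03


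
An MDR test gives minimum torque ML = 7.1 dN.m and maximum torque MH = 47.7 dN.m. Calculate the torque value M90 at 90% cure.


M90 = ML + 0.9 * (MH - ML)
M90 = 7.1 + 0.9 * (47.7 - 7.1)
M90 = 7.1 + 0.9 * 40.6
M90 = 43.64 dN.m

43.64 dN.m


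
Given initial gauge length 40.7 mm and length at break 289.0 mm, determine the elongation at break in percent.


Elongation = (Lf - L0) / L0 * 100
= (289.0 - 40.7) / 40.7 * 100
= 248.3 / 40.7 * 100
= 610.1%

610.1%


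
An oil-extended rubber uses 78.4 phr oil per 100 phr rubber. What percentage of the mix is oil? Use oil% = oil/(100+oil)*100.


Oil % = oil / (100 + oil) * 100
= 78.4 / (100 + 78.4) * 100
= 78.4 / 178.4 * 100
= 43.95%

43.95%


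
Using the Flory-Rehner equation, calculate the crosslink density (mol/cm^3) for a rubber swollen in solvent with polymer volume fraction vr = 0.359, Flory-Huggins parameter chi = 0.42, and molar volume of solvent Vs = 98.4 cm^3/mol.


ln(1 - vr) = ln(1 - 0.359) = -0.4447
Numerator = -((-0.4447) + 0.359 + 0.42 * 0.359^2) = 0.0316
Denominator = 98.4 * (0.359^(1/3) - 0.359/2) = 52.2720
nu = 0.0316 / 52.2720 = 6.0445e-04 mol/cm^3

6.0445e-04 mol/cm^3


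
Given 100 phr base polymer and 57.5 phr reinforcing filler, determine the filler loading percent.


Filler % = filler / (rubber + filler) * 100
= 57.5 / (100 + 57.5) * 100
= 57.5 / 157.5 * 100
= 36.51%

36.51%


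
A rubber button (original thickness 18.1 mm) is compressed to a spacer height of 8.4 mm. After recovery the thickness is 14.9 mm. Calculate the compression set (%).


CS = (t0 - recovered) / (t0 - ts) * 100
= (18.1 - 14.9) / (18.1 - 8.4) * 100
= 3.2 / 9.7 * 100
= 33.0%

33.0%


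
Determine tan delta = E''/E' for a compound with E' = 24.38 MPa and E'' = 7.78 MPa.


tan delta = E'' / E'
= 7.78 / 24.38
= 0.3191

tan delta = 0.3191


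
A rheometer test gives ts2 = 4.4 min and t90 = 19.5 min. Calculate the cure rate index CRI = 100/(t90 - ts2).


CRI = 100 / (t90 - ts2)
= 100 / (19.5 - 4.4)
= 100 / 15.1
= 6.62 min^-1

6.62 min^-1


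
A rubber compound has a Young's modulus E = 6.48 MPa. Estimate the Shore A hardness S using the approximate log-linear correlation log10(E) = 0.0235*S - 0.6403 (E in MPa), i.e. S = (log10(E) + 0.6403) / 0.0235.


log10(E) = 0.0235*S - 0.6403  =>  S = (log10(E) + 0.6403) / 0.0235
log10(6.48) = 0.811575
S = (0.811575 + 0.6403) / 0.0235 = 1.451875 / 0.0235
S = 61.8

Shore A = 61.8


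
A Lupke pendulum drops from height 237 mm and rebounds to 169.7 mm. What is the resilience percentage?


Resilience = h_rebound / h_drop * 100
= 169.7 / 237 * 100
= 71.6%

71.6%


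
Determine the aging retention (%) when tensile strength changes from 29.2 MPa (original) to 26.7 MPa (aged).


Retention = aged / original * 100
= 26.7 / 29.2 * 100
= 91.4%

91.4%


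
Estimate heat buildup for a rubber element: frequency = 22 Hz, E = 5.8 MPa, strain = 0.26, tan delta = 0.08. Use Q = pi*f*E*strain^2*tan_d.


Q = pi * f * E * strain^2 * tan_d
= pi * 22 * 5.8 * 0.26^2 * 0.08
= pi * 22 * 5.8 * 0.0676 * 0.08
= 2.1679

Q = 2.1679


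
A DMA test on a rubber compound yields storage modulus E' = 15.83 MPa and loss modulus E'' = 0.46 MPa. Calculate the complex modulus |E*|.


|E*| = sqrt(E'^2 + E''^2)
= sqrt(15.83^2 + 0.46^2)
= sqrt(250.5889 + 0.2116)
= 15.837 MPa

15.837 MPa


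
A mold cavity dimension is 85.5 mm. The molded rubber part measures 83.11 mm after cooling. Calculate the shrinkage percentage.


Shrinkage = (mold - part) / mold * 100
= (85.5 - 83.11) / 85.5 * 100
= 2.39 / 85.5 * 100
= 2.8%

2.8%


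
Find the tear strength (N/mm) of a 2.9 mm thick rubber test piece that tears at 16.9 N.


Tear strength = force / thickness
= 16.9 / 2.9
= 5.83 N/mm

5.83 N/mm


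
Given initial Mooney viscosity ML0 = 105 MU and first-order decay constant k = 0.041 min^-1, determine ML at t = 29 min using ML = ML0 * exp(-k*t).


ML = ML0 * exp(-k * t)
ML = 105 * exp(-0.041 * 29)
ML = 105 * 0.3045
ML = 31.98 MU

31.98 MU


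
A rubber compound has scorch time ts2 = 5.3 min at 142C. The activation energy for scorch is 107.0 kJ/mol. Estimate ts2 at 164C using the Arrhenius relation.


Convert temperatures: T1 = 142 + 273.15 = 415.15 K, T2 = 164 + 273.15 = 437.15 K
ts2_new = 5.3 * exp(107000 / 8.314 * (1/437.15 - 1/415.15))
1/T2 - 1/T1 = -1.2122e-04
ts2_new = 1.11 min

1.11 min


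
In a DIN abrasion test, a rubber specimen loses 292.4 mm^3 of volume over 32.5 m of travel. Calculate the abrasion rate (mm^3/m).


Rate = volume_loss / distance
= 292.4 / 32.5
= 8.997 mm^3/m

8.997 mm^3/m


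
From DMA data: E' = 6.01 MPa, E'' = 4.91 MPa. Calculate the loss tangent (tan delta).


tan delta = E'' / E'
= 4.91 / 6.01
= 0.817

tan delta = 0.817


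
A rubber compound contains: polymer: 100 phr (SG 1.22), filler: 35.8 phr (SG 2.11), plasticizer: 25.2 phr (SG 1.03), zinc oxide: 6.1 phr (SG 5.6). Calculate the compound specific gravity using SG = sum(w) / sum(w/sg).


Sum of weights = 167.1
Volume contributions:
  polymer: 100/1.22 = 81.9672
  filler: 35.8/2.11 = 16.9668
  plasticizer: 25.2/1.03 = 24.4660
  zinc oxide: 6.1/5.6 = 1.0893
Sum of volumes = 124.4893
SG = 167.1 / 124.4893 = 1.342

SG = 1.342


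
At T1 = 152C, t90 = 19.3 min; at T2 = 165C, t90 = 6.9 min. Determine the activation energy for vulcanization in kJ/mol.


T1 = 425.15 K, T2 = 438.15 K
1/T1 - 1/T2 = 6.9788e-05
ln(t1/t2) = ln(19.3/6.9) = 1.0286
Ea = 8.314 * 1.0286 / 6.9788e-05 = 122538.1441 J/mol
Ea = 122.54 kJ/mol

122.54 kJ/mol


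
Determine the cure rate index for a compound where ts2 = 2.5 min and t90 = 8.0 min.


CRI = 100 / (t90 - ts2)
= 100 / (8.0 - 2.5)
= 100 / 5.5
= 18.18 min^-1

18.18 min^-1


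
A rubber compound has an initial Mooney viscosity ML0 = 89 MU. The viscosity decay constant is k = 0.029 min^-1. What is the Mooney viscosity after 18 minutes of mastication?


ML = ML0 * exp(-k * t)
ML = 89 * exp(-0.029 * 18)
ML = 89 * 0.5933
ML = 52.81 MU

52.81 MU


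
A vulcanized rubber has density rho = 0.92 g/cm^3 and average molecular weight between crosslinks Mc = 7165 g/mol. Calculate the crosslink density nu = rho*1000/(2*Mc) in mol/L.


nu = rho * 1000 / (2 * Mc)
nu = 0.92 * 1000 / (2 * 7165)
nu = 920.0 / 14330
nu = 0.0642 mol/L

0.0642 mol/L


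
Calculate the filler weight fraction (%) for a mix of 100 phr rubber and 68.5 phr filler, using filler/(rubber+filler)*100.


Filler % = filler / (rubber + filler) * 100
= 68.5 / (100 + 68.5) * 100
= 68.5 / 168.5 * 100
= 40.65%

40.65%
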